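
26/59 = 26/59=0.44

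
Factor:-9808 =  - 2^4 * 613^1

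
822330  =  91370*9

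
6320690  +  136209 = 6456899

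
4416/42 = 105 +1/7 =105.14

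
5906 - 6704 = -798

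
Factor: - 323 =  - 17^1*19^1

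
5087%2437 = 213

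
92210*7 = 645470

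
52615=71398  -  18783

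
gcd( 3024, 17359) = 1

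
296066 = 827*358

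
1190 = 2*595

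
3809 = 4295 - 486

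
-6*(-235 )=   1410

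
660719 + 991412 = 1652131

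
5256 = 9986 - 4730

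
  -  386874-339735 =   -  726609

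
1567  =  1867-300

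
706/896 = 353/448 = 0.79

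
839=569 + 270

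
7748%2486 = 290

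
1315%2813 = 1315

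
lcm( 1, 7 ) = 7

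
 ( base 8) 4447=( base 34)20v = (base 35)1vx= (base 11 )1840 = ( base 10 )2343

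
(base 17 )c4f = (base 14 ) 1419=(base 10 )3551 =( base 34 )32f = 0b110111011111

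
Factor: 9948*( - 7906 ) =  - 78648888 = - 2^3*3^1*59^1*67^1*829^1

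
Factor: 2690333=23^1 *53^1*2207^1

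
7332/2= 3666  =  3666.00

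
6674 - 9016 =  - 2342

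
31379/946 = 33+ 161/946= 33.17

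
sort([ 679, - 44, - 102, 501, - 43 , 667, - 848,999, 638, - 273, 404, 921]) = [ - 848, - 273, - 102, - 44, - 43, 404, 501,638, 667,679,921,999]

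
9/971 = 9/971 = 0.01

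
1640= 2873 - 1233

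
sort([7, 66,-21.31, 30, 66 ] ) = [ - 21.31, 7, 30, 66, 66] 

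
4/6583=4/6583 = 0.00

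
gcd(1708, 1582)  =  14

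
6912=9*768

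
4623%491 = 204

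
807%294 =219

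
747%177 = 39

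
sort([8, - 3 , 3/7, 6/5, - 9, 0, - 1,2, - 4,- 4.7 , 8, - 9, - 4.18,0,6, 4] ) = [ - 9, - 9, - 4.7,- 4.18, - 4  , - 3, - 1 , 0,0 , 3/7, 6/5,2,4, 6, 8,8]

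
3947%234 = 203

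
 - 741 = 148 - 889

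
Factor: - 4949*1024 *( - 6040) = 2^13*5^1*7^2 * 101^1*151^1 = 30609367040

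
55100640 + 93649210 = 148749850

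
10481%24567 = 10481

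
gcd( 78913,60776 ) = 1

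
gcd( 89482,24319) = 1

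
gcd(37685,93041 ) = 1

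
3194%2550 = 644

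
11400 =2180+9220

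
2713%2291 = 422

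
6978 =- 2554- - 9532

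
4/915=4/915 = 0.00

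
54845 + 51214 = 106059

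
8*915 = 7320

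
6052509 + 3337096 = 9389605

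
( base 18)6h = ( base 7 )236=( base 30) 45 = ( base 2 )1111101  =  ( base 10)125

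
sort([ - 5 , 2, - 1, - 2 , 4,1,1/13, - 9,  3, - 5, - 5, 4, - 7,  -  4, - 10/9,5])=[ - 9 , - 7, - 5, - 5, - 5, - 4, - 2, - 10/9, - 1,1/13, 1,2, 3,4, 4,  5]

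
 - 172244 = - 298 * 578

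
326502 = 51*6402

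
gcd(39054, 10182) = 6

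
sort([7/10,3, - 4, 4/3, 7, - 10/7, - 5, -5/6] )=[ - 5, - 4, - 10/7, - 5/6,7/10, 4/3, 3,7] 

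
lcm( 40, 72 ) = 360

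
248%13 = 1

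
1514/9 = 1514/9 = 168.22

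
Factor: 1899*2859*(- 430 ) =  - 2^1*3^3 *5^1*43^1*211^1*953^1 = - 2334573630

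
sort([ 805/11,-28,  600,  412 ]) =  [ - 28, 805/11,  412,600]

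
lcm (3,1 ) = 3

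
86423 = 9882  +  76541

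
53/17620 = 53/17620  =  0.00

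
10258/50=205 + 4/25 = 205.16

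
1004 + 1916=2920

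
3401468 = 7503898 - 4102430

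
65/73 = 65/73  =  0.89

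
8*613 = 4904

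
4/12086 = 2/6043 = 0.00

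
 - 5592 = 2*(-2796 ) 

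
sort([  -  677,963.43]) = [ - 677, 963.43 ]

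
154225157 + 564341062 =718566219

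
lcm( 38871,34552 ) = 310968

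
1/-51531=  - 1 + 51530/51531   =  - 0.00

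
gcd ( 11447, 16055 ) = 1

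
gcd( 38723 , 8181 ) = 1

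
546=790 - 244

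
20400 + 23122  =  43522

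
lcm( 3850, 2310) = 11550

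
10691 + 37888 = 48579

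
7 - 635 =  - 628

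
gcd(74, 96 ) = 2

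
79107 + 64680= 143787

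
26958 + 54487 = 81445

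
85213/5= 17042 + 3/5  =  17042.60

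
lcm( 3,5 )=15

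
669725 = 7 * 95675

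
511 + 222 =733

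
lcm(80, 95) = 1520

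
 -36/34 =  - 18/17 = - 1.06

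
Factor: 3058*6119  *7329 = 137139529758 = 2^1 * 3^1 * 7^1*11^1 * 29^1 * 139^1*  211^1*349^1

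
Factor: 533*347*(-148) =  - 27372748 = -  2^2 *13^1*37^1*41^1*347^1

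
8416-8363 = 53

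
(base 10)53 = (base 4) 311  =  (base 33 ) 1K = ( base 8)65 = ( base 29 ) 1o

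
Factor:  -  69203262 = -2^1 * 3^1*829^1 * 13913^1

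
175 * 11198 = 1959650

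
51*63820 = 3254820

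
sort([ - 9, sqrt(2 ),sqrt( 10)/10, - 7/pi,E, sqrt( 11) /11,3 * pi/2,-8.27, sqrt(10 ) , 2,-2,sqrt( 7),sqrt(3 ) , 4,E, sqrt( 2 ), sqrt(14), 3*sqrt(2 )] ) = [ - 9,-8.27,-7/pi, - 2 , sqrt( 11 )/11,sqrt(10) /10,sqrt(2 ), sqrt(2), sqrt( 3), 2,sqrt(7), E,  E, sqrt(10 ) , sqrt( 14),4,3*sqrt(2 ), 3 *pi/2]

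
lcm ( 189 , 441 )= 1323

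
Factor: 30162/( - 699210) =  - 3^(-1)*5^( -1)*11^1*17^( - 1) = - 11/255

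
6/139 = 6/139 = 0.04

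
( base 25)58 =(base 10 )133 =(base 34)3V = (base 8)205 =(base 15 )8d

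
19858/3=6619 + 1/3 = 6619.33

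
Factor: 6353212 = 2^2 * 1588303^1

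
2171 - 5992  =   - 3821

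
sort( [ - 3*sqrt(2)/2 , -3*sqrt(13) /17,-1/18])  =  [-3*sqrt(2 ) /2, - 3 *sqrt (13 )/17, - 1/18 ]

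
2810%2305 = 505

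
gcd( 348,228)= 12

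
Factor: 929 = 929^1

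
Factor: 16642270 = 2^1*5^1* 1664227^1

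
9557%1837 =372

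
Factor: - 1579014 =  - 2^1 * 3^7*19^2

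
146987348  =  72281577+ 74705771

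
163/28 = 5 + 23/28 = 5.82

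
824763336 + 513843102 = 1338606438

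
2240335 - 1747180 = 493155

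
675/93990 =45/6266  =  0.01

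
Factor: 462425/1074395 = 92485/214879 =5^1*7^( - 1)*53^1  *  349^1*30697^(-1) 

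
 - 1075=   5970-7045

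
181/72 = 2 + 37/72 =2.51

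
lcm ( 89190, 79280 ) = 713520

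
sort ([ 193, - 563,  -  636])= [ - 636, - 563,193 ] 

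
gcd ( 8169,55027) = 7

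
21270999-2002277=19268722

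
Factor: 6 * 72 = 432= 2^4*3^3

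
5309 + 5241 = 10550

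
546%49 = 7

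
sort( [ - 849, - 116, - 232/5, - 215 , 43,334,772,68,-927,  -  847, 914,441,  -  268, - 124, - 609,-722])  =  [- 927, - 849, - 847, - 722, - 609, - 268 , - 215, - 124, - 116 ,  -  232/5, 43, 68,334, 441,772, 914 ]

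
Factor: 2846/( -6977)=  - 2^1 * 1423^1*6977^( - 1 )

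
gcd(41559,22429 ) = 1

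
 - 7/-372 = 7/372 = 0.02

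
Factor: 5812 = 2^2*  1453^1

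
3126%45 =21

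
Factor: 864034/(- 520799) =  - 2^1*41^2*151^(  -  1) * 257^1*3449^( - 1 )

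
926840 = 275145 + 651695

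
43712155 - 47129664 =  - 3417509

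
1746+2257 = 4003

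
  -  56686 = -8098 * 7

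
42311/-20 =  - 2116 + 9/20 = - 2115.55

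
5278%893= 813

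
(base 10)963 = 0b1111000011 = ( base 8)1703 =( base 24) 1G3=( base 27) 18I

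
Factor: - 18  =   - 2^1 *3^2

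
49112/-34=  -  1445 + 9/17 = - 1444.47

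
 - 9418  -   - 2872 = -6546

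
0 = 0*9989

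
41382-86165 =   -  44783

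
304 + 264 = 568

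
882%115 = 77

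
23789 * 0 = 0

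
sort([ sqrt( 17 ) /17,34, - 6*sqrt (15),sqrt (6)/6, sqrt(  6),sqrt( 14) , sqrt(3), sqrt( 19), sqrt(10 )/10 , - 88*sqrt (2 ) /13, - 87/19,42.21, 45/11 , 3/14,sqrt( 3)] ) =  [ - 6 * sqrt ( 15 ) , - 88*sqrt (2 ) /13, - 87/19, 3/14,sqrt(17) /17 , sqrt(10 ) /10 , sqrt (6) /6,  sqrt( 3 ),sqrt ( 3 ),sqrt( 6), sqrt(14 ),45/11,  sqrt( 19 ),34, 42.21 ] 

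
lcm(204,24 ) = 408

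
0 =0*4838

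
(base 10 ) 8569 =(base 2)10000101111001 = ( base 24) el1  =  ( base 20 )1189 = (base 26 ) chf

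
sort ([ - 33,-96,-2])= [ - 96,-33,  -  2]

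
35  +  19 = 54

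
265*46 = 12190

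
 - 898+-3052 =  - 3950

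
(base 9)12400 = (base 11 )62a5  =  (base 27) BC0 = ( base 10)8343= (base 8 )20227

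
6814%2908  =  998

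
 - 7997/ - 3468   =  7997/3468 = 2.31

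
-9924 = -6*1654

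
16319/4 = 4079 + 3/4=4079.75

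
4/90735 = 4/90735 = 0.00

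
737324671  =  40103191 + 697221480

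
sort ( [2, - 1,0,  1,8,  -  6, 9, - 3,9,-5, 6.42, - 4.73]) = [- 6, - 5,- 4.73, - 3,  -  1,0,  1,2,  6.42, 8,9 , 9]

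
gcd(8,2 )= 2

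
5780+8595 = 14375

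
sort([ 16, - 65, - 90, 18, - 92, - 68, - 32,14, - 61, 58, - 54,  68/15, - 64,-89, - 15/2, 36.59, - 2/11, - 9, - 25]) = [ - 92 , - 90, - 89,-68, - 65 , - 64, - 61, - 54,-32,-25,-9, - 15/2, - 2/11,68/15, 14, 16,18, 36.59,  58] 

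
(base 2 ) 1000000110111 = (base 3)12200202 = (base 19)B99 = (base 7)15050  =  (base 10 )4151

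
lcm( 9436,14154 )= 28308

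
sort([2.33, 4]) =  [ 2.33, 4 ] 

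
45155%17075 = 11005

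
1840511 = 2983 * 617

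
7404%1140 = 564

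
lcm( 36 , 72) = 72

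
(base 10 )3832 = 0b111011111000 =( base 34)3ao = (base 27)56P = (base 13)198A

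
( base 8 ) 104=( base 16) 44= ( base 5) 233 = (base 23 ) 2M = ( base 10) 68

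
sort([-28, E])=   [ - 28, E ] 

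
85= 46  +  39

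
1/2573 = 1/2573  =  0.00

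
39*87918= 3428802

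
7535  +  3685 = 11220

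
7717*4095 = 31601115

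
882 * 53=46746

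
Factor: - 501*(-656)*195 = 2^4*3^2  *  5^1*13^1* 41^1*167^1=64087920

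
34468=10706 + 23762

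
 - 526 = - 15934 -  - 15408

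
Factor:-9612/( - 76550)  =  2^1*3^3*5^( - 2 )*89^1*1531^( - 1) = 4806/38275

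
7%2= 1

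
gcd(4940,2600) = 260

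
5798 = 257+5541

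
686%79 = 54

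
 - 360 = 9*( - 40 ) 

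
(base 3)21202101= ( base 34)4u9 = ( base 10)5653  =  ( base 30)68D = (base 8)13025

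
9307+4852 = 14159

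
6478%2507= 1464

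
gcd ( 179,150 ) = 1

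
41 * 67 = 2747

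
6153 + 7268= 13421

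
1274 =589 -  - 685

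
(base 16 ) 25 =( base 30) 17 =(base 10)37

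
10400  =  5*2080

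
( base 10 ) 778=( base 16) 30a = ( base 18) 274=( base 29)qo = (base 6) 3334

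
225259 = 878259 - 653000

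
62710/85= 12542/17 = 737.76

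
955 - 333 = 622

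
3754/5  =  3754/5 = 750.80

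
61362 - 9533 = 51829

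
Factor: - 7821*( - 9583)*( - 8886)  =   - 665993641698 = -2^1*3^3*7^1*11^1*37^2 *79^1 * 1481^1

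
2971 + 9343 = 12314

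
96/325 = 96/325= 0.30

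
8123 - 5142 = 2981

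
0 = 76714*0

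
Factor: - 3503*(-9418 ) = 32991254 = 2^1 *17^1*31^1 * 113^1 * 277^1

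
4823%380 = 263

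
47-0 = 47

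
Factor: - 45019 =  - 13^1*3463^1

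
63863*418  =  26694734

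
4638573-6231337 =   -  1592764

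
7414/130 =3707/65=57.03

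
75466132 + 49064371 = 124530503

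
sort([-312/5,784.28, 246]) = [ - 312/5, 246,784.28]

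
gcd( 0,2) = 2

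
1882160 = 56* 33610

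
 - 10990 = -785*14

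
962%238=10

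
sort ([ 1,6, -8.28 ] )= [  -  8.28,1,6 ] 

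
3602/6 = 600 +1/3 = 600.33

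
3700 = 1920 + 1780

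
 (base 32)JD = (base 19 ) 1DD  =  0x26d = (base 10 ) 621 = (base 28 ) m5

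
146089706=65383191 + 80706515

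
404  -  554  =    -  150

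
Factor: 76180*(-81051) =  - 6174465180  =  - 2^2 * 3^1*5^1  *13^1 * 293^1*27017^1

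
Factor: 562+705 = 7^1 *181^1 =1267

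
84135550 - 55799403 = 28336147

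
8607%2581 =864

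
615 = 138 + 477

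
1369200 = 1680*815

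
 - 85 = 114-199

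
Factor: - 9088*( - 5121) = 46539648 = 2^7*3^2*71^1*569^1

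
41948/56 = 749 + 1/14 = 749.07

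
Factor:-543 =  - 3^1*181^1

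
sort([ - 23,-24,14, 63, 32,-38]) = [-38 ,-24,-23 , 14, 32, 63]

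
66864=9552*7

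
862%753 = 109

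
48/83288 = 6/10411 = 0.00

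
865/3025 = 173/605 = 0.29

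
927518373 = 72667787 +854850586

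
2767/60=2767/60 =46.12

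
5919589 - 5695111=224478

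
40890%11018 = 7836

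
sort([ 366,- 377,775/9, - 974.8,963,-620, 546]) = [-974.8, - 620, - 377,775/9, 366,546, 963]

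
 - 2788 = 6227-9015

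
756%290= 176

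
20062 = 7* 2866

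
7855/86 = 7855/86 = 91.34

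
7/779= 7/779 = 0.01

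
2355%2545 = 2355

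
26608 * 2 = 53216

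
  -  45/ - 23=1 + 22/23 = 1.96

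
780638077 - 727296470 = 53341607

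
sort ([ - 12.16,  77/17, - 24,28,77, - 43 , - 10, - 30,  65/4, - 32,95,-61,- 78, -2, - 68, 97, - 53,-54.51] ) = [ - 78, - 68, - 61, - 54.51,  -  53,-43, - 32, - 30,  -  24, - 12.16, - 10, - 2, 77/17,65/4,28,  77,95,97 ] 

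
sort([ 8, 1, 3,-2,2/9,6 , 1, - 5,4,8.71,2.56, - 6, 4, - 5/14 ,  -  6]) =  [ - 6, - 6, - 5, - 2, - 5/14, 2/9 , 1 , 1, 2.56,3 , 4,4,  6,  8, 8.71 ] 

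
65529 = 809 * 81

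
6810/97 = 6810/97 =70.21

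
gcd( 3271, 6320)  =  1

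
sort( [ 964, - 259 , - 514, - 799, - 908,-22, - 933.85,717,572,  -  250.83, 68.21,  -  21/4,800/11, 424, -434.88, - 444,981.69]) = [ - 933.85, -908, - 799, -514, - 444, - 434.88, - 259,-250.83, - 22, - 21/4,68.21, 800/11, 424,572, 717,964,981.69] 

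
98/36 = 2 +13/18 = 2.72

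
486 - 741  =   - 255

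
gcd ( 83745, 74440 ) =9305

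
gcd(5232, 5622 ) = 6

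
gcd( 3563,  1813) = 7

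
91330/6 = 45665/3=15221.67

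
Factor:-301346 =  - 2^1 * 23^1 * 6551^1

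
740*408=301920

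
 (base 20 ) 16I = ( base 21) 14D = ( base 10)538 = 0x21A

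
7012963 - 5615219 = 1397744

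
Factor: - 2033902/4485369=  - 2^1 * 3^( - 1)*7^(-1)*13^1*137^1 * 571^1* 213589^( - 1 )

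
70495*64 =4511680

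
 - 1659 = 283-1942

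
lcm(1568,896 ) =6272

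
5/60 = 1/12 = 0.08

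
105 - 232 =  - 127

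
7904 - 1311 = 6593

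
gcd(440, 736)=8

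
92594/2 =46297=46297.00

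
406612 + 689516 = 1096128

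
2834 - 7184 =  - 4350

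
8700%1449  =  6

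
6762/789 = 2254/263 = 8.57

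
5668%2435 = 798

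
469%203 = 63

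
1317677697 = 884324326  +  433353371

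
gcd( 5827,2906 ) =1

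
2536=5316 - 2780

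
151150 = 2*75575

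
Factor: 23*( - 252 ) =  - 2^2 * 3^2*7^1*23^1 = - 5796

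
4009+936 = 4945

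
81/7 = 81/7 = 11.57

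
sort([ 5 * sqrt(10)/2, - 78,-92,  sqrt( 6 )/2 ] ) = [ - 92, - 78, sqrt( 6 )/2, 5*sqrt( 10)/2 ]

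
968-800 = 168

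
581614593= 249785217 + 331829376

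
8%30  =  8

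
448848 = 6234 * 72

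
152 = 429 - 277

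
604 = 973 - 369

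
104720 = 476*220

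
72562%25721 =21120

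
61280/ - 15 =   -  12256/3 = - 4085.33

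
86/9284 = 43/4642 = 0.01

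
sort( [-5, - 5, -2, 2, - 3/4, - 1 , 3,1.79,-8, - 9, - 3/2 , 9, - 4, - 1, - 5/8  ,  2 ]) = [ - 9, - 8, - 5, - 5, - 4, - 2 ,  -  3/2, - 1, - 1, - 3/4, - 5/8, 1.79,2,2,3, 9]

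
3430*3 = 10290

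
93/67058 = 93/67058 = 0.00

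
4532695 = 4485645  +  47050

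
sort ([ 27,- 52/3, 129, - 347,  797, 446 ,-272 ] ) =[ - 347, - 272, - 52/3, 27,129,446 , 797 ] 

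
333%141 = 51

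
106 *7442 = 788852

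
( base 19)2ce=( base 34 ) SC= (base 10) 964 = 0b1111000100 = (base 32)u4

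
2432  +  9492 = 11924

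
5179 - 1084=4095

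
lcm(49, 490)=490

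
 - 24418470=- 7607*3210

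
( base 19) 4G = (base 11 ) 84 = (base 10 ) 92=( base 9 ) 112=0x5C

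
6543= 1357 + 5186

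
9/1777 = 9/1777 =0.01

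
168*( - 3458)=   -  580944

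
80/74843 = 80/74843 = 0.00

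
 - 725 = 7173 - 7898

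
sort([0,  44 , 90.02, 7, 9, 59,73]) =[ 0, 7, 9,44,  59,  73, 90.02] 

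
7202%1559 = 966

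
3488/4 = 872 =872.00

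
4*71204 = 284816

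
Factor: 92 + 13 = 105= 3^1*5^1*7^1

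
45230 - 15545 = 29685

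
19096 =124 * 154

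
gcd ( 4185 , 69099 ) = 93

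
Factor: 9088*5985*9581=2^7 * 3^2*5^1* 7^1*11^1 *13^1*19^1 * 67^1*71^1 =521126686080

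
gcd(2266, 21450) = 22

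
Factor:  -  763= - 7^1*109^1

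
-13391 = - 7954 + - 5437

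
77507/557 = 77507/557= 139.15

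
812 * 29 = 23548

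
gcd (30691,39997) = 47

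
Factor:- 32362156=  -  2^2*8090539^1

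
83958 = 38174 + 45784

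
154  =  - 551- - 705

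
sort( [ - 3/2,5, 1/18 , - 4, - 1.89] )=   [ - 4, - 1.89, - 3/2, 1/18, 5]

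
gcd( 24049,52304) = 1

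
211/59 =3 + 34/59= 3.58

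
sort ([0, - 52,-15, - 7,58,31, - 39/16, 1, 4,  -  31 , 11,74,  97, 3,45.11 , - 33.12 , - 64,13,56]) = [ - 64,  -  52  , - 33.12 , - 31, - 15, - 7 ,-39/16, 0,1, 3 , 4, 11,13,31, 45.11,56,  58,74, 97 ] 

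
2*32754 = 65508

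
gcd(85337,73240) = 1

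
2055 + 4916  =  6971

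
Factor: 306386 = 2^1*307^1*499^1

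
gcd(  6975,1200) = 75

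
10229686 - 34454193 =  - 24224507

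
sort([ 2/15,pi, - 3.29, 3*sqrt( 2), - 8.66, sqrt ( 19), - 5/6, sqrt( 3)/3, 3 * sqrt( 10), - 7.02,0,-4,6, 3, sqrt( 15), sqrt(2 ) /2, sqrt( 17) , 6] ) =[ - 8.66, - 7.02,-4,-3.29, - 5/6,0, 2/15, sqrt(3)/3,sqrt(2) /2, 3, pi,sqrt( 15), sqrt( 17 ), 3*sqrt( 2), sqrt( 19), 6, 6,3*sqrt( 10 ) ]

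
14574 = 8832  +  5742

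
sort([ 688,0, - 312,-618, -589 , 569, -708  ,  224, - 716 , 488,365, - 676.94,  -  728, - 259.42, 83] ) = [ - 728, - 716, - 708, - 676.94,-618, - 589, - 312, - 259.42, 0,83,224, 365,488,569,688] 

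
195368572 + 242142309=437510881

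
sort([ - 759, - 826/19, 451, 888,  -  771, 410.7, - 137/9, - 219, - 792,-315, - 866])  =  [ - 866,-792, - 771, - 759,-315,-219, - 826/19, - 137/9, 410.7, 451,  888]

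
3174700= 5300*599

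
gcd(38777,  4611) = 1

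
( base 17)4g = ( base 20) 44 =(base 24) 3C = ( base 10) 84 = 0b1010100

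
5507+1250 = 6757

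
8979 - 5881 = 3098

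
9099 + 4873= 13972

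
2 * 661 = 1322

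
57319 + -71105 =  - 13786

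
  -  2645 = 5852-8497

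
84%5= 4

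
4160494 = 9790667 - 5630173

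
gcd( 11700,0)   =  11700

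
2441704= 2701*904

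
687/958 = 687/958 = 0.72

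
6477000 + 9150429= 15627429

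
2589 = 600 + 1989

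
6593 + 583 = 7176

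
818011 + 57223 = 875234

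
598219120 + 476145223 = 1074364343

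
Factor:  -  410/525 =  - 82/105  =  - 2^1*3^( - 1)*5^( - 1) * 7^( - 1) * 41^1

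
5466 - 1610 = 3856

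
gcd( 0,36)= 36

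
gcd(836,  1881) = 209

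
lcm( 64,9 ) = 576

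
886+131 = 1017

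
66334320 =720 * 92131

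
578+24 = 602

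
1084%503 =78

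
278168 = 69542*4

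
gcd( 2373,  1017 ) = 339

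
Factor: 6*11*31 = 2^1 * 3^1 * 11^1*31^1 = 2046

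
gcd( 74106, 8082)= 18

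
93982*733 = 68888806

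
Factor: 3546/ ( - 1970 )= -3^2 *5^( - 1 ) =- 9/5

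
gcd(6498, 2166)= 2166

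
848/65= 13 + 3/65 = 13.05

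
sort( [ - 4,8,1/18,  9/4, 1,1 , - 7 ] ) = [ - 7, - 4,1/18, 1,1 , 9/4,8]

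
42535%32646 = 9889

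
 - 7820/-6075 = 1564/1215 = 1.29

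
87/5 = 17 + 2/5=17.40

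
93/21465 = 31/7155 = 0.00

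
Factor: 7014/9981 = 2^1 * 3^( - 1) *7^1*167^1*1109^( - 1) =2338/3327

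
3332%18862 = 3332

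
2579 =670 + 1909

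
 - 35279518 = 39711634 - 74991152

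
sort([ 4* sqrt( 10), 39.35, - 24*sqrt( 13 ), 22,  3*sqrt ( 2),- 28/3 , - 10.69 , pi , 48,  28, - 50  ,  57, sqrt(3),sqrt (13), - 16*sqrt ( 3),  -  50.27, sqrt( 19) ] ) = [ - 24*sqrt(13),-50.27,-50,  -  16*sqrt(3 ), - 10.69, - 28/3, sqrt (3), pi,sqrt ( 13 ),3*sqrt( 2 ), sqrt( 19 ), 4*sqrt( 10), 22, 28, 39.35, 48,57 ]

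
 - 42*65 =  - 2730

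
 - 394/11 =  - 394/11 = - 35.82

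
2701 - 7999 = -5298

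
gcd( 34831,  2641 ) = 1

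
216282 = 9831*22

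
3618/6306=603/1051 = 0.57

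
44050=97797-53747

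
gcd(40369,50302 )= 7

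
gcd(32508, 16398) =18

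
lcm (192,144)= 576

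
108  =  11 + 97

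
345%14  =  9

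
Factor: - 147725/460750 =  - 311/970 = - 2^( - 1)*5^( - 1) * 97^( - 1) *311^1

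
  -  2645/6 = -2645/6   =  - 440.83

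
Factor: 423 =3^2*47^1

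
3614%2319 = 1295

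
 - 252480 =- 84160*3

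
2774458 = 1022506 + 1751952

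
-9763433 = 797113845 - 806877278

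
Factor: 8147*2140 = 17434580 = 2^2*5^1 * 107^1 *8147^1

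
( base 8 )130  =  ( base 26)3a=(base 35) 2I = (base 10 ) 88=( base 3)10021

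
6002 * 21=126042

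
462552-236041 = 226511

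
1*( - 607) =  -607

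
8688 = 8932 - 244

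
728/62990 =364/31495 = 0.01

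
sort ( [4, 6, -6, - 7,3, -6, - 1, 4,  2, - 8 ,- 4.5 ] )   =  [ - 8,  -  7 , - 6, - 6, - 4.5  , - 1, 2, 3, 4, 4,6]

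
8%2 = 0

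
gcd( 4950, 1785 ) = 15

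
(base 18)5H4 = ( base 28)2CQ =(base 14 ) 9BC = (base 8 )3612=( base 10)1930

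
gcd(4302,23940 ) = 18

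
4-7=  - 3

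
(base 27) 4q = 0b10000110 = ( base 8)206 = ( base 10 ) 134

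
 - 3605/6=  - 601 + 1/6 = - 600.83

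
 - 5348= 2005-7353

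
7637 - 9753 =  - 2116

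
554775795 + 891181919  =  1445957714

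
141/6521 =141/6521 = 0.02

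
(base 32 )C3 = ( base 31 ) CF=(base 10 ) 387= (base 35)B2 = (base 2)110000011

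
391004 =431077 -40073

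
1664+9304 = 10968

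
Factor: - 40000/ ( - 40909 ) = 2^6*5^4*11^(-1)*3719^( - 1) 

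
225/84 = 2 + 19/28= 2.68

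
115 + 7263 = 7378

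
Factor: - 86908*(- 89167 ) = 7749325636 =2^2*13^1*19^3*21727^1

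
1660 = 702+958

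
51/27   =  1+8/9 = 1.89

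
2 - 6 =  - 4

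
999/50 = 19 + 49/50 = 19.98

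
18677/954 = 19 + 551/954 =19.58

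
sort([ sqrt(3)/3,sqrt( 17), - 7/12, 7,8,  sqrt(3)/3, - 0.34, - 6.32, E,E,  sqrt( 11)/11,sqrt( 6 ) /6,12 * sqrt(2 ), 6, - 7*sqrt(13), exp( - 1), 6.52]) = [ - 7*sqrt(13), - 6.32, - 7/12, - 0.34,sqrt( 11)/11, exp(-1 ),  sqrt(6)/6, sqrt(3)/3, sqrt( 3)/3, E,E, sqrt ( 17 ), 6, 6.52,7, 8 , 12*sqrt(2) ]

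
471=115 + 356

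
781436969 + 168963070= 950400039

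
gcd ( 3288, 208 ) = 8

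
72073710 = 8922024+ 63151686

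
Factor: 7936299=3^4 * 7^1*13997^1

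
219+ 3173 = 3392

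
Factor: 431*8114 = 3497134=2^1 * 431^1*4057^1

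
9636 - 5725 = 3911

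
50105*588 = 29461740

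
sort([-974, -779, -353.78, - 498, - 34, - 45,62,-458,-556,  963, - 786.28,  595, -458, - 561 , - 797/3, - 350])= [-974,-786.28,  -  779, - 561, - 556, - 498, - 458, - 458,  -  353.78, - 350, - 797/3,  -  45, - 34,62,  595,963] 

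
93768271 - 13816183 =79952088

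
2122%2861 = 2122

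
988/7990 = 494/3995  =  0.12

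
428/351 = 1 + 77/351 = 1.22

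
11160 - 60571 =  - 49411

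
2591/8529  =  2591/8529 = 0.30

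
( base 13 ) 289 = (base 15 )201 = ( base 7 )1213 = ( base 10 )451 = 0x1c3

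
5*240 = 1200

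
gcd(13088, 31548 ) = 4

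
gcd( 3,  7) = 1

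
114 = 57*2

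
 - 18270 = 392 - 18662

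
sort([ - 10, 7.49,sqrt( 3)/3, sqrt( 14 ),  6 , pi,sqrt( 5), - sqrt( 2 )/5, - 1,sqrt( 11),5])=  [-10,-1,-sqrt( 2 )/5, sqrt( 3 )/3,sqrt( 5 ),pi,sqrt(11 ), sqrt( 14 ), 5,6,7.49]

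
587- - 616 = 1203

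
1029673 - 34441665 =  - 33411992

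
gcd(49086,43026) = 606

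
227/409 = 227/409 = 0.56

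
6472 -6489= - 17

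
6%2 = 0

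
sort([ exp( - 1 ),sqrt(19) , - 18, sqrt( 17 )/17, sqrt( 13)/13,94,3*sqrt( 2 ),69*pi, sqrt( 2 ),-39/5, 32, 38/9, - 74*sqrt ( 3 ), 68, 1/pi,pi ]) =[ - 74*sqrt(3), - 18, - 39/5,sqrt(17)/17, sqrt(13 )/13  ,  1/pi,exp( - 1 ),  sqrt( 2), pi, 38/9, 3*sqrt(2 ), sqrt( 19 ),  32 , 68, 94, 69*pi ]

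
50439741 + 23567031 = 74006772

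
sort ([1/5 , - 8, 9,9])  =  [ - 8, 1/5, 9, 9]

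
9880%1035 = 565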